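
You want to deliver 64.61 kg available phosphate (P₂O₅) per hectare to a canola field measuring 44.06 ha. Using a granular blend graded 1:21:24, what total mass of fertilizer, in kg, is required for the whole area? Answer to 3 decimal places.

13555.793 kg

Product per hectare = 64.61 / 21% = 307.667 kg.
Total product = 307.667 × 44.06 = 13555.7933 kg.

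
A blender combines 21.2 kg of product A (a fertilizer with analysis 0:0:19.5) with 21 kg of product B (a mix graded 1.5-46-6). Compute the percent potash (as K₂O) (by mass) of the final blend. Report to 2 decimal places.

Total mass = 21.2 + 21 = 42.2 kg.
K₂O mass = 19.5%×21.2 + 6%×21 = 5.394 kg.
% K₂O = 5.394 / 42.2 = 12.782%.

12.78% K₂O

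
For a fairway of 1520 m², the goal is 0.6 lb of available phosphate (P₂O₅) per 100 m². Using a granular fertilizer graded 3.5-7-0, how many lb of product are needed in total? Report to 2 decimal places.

Product per 100 m² = 0.6 / 7% = 8.57143 lb.
Total product = 8.57143 × 1520 / 100 = 130.286 lb.

130.29 lb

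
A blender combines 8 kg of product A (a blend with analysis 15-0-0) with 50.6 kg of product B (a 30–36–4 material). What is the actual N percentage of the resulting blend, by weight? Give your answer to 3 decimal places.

Total mass = 8 + 50.6 = 58.6 kg.
N mass = 15%×8 + 30%×50.6 = 16.38 kg.
% N = 16.38 / 58.6 = 27.9522%.

27.952% N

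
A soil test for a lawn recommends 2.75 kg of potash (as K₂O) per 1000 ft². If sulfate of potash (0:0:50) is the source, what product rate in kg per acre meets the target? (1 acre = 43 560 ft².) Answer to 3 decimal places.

239.580 kg of product per acre

Product per 1000 ft² = 2.75 / 50% = 5.5 kg.
Convert to per acre: 5.5 × 43.56 = 239.58 kg.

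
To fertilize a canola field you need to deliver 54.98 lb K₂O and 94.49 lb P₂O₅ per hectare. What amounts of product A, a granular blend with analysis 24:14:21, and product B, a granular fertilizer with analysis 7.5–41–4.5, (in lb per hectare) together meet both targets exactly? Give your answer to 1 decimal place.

Let a = lb of product A, b = lb of product B (per hectare).
K₂O: 0.21·a + 0.045·b = 54.98
P₂O₅: 0.14·a + 0.41·b = 94.49
Eliminate a: (row1) − 0.21/0.14·(row2) → -0.57·b = -86.755, so b = 152.202.
Back-substitute: a = (54.98 − 0.045·152.202) / 0.21 = 229.195.

229.2 lb product A, 152.2 lb product B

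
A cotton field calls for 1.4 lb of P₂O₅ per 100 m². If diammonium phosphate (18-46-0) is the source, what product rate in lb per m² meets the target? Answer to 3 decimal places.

Product per 100 m² = 1.4 / 46% = 3.04348 lb.
Convert to per m²: 3.04348 × 0.01 = 0.0304348 lb.

0.030 lb of product per sq m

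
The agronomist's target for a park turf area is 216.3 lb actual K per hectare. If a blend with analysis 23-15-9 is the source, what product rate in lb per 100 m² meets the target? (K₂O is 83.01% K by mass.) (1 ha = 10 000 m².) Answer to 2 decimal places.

28.95 lb of product per hundred sq m

As K₂O: 216.3 / 0.8301 = 260.571 lb per hectare.
Product per hectare = 260.571 / 9% = 2895.23 lb.
Convert to per 100 m²: 2895.23 × 0.01 = 28.9523 lb.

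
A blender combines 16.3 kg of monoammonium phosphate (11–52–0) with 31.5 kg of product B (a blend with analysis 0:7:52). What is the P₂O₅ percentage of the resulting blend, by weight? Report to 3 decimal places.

22.345% P₂O₅

Total mass = 16.3 + 31.5 = 47.8 kg.
P₂O₅ mass = 52%×16.3 + 7%×31.5 = 10.681 kg.
% P₂O₅ = 10.681 / 47.8 = 22.3452%.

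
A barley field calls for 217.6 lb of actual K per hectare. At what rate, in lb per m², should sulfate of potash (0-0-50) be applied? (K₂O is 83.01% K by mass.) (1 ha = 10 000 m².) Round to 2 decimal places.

0.05 lb of product per sq m

As K₂O: 217.6 / 0.8301 = 262.137 lb per hectare.
Product per hectare = 262.137 / 50% = 524.274 lb.
Convert to per m²: 524.274 × 0.0001 = 0.0524274 lb.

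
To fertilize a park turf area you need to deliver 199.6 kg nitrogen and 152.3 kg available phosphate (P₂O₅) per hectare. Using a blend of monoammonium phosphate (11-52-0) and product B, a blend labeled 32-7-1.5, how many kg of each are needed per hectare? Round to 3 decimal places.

Let a = kg of monoammonium phosphate, b = kg of product B (per hectare).
N: 0.11·a + 0.32·b = 199.6
P₂O₅: 0.52·a + 0.07·b = 152.3
Eliminate b: (row1) − 0.32/0.07·(row2) → -2.26714·a = -496.629, so a = 219.0548.
Then b = (152.3 − 0.52·219.0548) / 0.07 = 548.4499.

219.055 kg monoammonium phosphate, 548.450 kg product B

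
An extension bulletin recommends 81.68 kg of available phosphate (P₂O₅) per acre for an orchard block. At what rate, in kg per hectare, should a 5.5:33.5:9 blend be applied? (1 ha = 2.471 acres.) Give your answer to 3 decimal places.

602.481 kg of product per hectare

Product per acre = 81.68 / 33.5% = 243.821 kg.
Convert to per hectare: 243.821 × 2.471 = 602.4814 kg.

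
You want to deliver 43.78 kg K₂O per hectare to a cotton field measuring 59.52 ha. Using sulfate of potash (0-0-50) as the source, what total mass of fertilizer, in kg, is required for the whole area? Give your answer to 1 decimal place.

5211.6 kg

Product per hectare = 43.78 / 50% = 87.56 kg.
Total product = 87.56 × 59.52 = 5211.57 kg.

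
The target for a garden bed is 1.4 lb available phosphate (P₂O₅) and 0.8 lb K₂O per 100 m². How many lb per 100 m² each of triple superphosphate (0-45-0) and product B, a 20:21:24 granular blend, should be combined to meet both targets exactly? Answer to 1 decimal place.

1.6 lb triple superphosphate, 3.3 lb product B

Let a = lb of triple superphosphate, b = lb of product B (per 100 m²).
P₂O₅: 0.45·a + 0.21·b = 1.4
K₂O: 0·a + 0.24·b = 0.8
Solving simultaneously: a = 1.55556, b = 3.33333.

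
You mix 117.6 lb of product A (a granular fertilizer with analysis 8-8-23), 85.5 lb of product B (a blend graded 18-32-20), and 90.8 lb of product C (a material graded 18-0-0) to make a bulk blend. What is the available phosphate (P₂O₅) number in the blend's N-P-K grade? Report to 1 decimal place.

12.5% P₂O₅

Total mass = 117.6 + 85.5 + 90.8 = 293.9 lb.
P₂O₅ mass = 8%×117.6 + 32%×85.5 + 0%×90.8 = 36.768 lb.
% P₂O₅ = 36.768 / 293.9 = 12.5104%.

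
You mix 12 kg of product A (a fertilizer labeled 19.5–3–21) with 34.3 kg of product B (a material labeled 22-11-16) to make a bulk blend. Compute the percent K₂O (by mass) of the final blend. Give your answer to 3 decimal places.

Total mass = 12 + 34.3 = 46.3 kg.
K₂O mass = 21%×12 + 16%×34.3 = 8.008 kg.
% K₂O = 8.008 / 46.3 = 17.2959%.

17.296% K₂O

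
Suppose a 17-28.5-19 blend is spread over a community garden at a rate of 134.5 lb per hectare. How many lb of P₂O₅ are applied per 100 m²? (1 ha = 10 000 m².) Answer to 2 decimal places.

0.38 lb P₂O₅ per hundred sq m

P₂O₅ per hectare = 134.5 × 28.5% = 38.3325 lb.
Convert to per 100 m²: 38.3325 × 0.01 = 0.383325 lb.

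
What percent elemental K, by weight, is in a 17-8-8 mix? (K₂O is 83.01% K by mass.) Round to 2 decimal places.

%K = 8 × 0.8301 = 6.6408%.

6.64% K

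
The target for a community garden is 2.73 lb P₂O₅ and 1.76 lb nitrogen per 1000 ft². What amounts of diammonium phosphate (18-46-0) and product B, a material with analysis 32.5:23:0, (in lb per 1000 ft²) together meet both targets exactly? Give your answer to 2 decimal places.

Let a = lb of diammonium phosphate, b = lb of product B (per 1000 ft²).
P₂O₅: 0.46·a + 0.23·b = 2.73
N: 0.18·a + 0.325·b = 1.76
Eliminate a: (row1) − 0.46/0.18·(row2) → -0.600556·b = -1.76778, so b = 2.94357.
Back-substitute: a = (2.73 − 0.23·2.94357) / 0.46 = 4.463.

4.46 lb diammonium phosphate, 2.94 lb product B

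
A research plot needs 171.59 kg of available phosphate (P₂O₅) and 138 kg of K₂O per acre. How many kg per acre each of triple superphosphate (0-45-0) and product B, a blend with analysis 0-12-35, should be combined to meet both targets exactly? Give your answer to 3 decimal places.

With a, b = kg per acre of triple superphosphate and product B:
P₂O₅: 0.45·a + 0.12·b = 171.59
K₂O: 0·a + 0.35·b = 138
Solving simultaneously: a = 276.1683, b = 394.2857.

276.168 kg triple superphosphate, 394.286 kg product B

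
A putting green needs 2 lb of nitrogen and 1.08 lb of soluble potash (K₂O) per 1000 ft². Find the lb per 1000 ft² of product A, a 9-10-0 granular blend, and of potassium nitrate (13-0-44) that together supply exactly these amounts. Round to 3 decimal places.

Let a = lb of product A, b = lb of potassium nitrate (per 1000 ft²).
N: 0.09·a + 0.13·b = 2
K₂O: 0·a + 0.44·b = 1.08
Solving simultaneously: a = 18.6768, b = 2.45455.

18.677 lb product A, 2.455 lb potassium nitrate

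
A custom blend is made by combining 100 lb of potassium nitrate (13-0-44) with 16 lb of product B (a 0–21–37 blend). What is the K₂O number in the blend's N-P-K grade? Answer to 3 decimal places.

Total mass = 100 + 16 = 116 lb.
K₂O mass = 44%×100 + 37%×16 = 49.92 lb.
% K₂O = 49.92 / 116 = 43.03448%.

43.034% K₂O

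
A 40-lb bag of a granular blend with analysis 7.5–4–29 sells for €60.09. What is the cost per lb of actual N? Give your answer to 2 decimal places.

N in bag = 40 × 7.5% = 3 lb.
Cost per lb N = €60.09 / 3 = €20.0300.

€20.03 per lb N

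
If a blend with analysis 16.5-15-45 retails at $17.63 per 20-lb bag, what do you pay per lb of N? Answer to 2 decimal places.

$5.34 per lb N

N in bag = 20 × 16.5% = 3.3 lb.
Cost per lb N = $17.63 / 3.3 = $5.3424.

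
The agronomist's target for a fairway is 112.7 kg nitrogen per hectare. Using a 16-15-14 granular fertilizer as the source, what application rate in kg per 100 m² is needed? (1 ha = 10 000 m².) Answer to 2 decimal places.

Product per hectare = 112.7 / 16% = 704.375 kg.
Convert to per 100 m²: 704.375 × 0.01 = 7.04375 kg.

7.04 kg of product per hundred sq m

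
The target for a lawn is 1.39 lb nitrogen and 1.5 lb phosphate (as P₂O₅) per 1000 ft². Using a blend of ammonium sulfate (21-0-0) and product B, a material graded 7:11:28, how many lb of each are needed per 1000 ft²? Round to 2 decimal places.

2.07 lb ammonium sulfate, 13.64 lb product B

Let a = lb of ammonium sulfate, b = lb of product B (per 1000 ft²).
N: 0.21·a + 0.07·b = 1.39
P₂O₅: 0·a + 0.11·b = 1.5
Solving simultaneously: a = 2.07359, b = 13.6364.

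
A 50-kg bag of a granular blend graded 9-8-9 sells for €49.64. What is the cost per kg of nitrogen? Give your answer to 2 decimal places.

€11.03 per kg N

N in bag = 50 × 9% = 4.5 kg.
Cost per kg N = €49.64 / 4.5 = €11.0311.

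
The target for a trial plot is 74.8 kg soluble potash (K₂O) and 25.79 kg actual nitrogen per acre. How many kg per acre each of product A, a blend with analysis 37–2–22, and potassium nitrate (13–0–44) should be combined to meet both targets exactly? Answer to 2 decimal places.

12.10 kg product A, 163.95 kg potassium nitrate

Per-acre balance (a = product A, b = potassium nitrate):
K₂O: 0.22·a + 0.44·b = 74.8
N: 0.37·a + 0.13·b = 25.79
Solving simultaneously: a = 12.0984, b = 163.951.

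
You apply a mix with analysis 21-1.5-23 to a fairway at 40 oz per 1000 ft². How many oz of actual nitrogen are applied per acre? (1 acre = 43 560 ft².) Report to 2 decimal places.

365.90 oz N per acre

nitrogen per 1000 ft² = 40 × 21% = 8.4 oz.
Convert to per acre: 8.4 × 43.56 = 365.904 oz.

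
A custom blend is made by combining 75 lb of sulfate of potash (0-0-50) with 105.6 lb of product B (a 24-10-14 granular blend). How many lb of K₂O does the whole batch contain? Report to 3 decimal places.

K₂O mass = 50%×75 + 14%×105.6 = 52.284 lb.

52.284 lb K₂O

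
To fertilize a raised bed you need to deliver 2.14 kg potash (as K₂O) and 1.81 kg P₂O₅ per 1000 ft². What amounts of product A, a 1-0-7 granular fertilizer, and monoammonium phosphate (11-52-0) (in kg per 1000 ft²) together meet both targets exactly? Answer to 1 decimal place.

30.6 kg product A, 3.5 kg monoammonium phosphate

With a, b = kg per 1000 ft² of product A and monoammonium phosphate:
K₂O: 0.07·a + 0·b = 2.14
P₂O₅: 0·a + 0.52·b = 1.81
Solving simultaneously: a = 30.5714, b = 3.48077.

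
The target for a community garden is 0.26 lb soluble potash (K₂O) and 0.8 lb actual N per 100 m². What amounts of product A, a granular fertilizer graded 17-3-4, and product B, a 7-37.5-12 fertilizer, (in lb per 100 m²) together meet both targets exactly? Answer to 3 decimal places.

4.420 lb product A, 0.693 lb product B

Per-100 m² balance (a = product A, b = product B):
K₂O: 0.04·a + 0.12·b = 0.26
N: 0.17·a + 0.07·b = 0.8
Solving simultaneously: a = 4.42045, b = 0.693182.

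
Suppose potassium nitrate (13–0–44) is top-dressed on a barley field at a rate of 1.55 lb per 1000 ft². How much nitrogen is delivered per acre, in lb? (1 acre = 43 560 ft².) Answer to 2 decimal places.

nitrogen per 1000 ft² = 1.55 × 13% = 0.2015 lb.
Convert to per acre: 0.2015 × 43.56 = 8.77734 lb.

8.78 lb N per acre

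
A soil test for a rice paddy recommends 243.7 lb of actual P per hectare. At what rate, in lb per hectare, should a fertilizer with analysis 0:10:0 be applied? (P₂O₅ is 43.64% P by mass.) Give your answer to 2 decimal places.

5584.33 lb of product per hectare

As P₂O₅: 243.7 / 0.4364 = 558.433 lb per hectare.
Product per hectare = 558.433 / 10% = 5584.326 lb.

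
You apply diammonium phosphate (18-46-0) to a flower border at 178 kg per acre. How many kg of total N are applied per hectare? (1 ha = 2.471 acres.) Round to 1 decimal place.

nitrogen per acre = 178 × 18% = 32.04 kg.
Convert to per hectare: 32.04 × 2.471 = 79.1708 kg.

79.2 kg N per hectare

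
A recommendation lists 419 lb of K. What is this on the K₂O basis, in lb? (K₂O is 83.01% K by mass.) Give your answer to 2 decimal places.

504.76 lb K₂O

K₂O = 419 / 0.8301 = 504.758 lb.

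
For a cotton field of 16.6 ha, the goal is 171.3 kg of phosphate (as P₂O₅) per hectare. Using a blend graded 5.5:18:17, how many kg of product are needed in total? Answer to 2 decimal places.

15797.67 kg

Product per hectare = 171.3 / 18% = 951.667 kg.
Total product = 951.667 × 16.6 = 15797.667 kg.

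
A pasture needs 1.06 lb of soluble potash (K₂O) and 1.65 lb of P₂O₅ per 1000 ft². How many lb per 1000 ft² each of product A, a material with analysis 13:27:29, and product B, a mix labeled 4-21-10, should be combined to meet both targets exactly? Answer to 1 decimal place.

1.7 lb product A, 5.7 lb product B

Let a = lb of product A, b = lb of product B (per 1000 ft²).
K₂O: 0.29·a + 0.1·b = 1.06
P₂O₅: 0.27·a + 0.21·b = 1.65
Eliminate a: (row1) − 0.29/0.27·(row2) → -0.125556·b = -0.712222, so b = 5.67257.
Back-substitute: a = (1.06 − 0.1·5.67257) / 0.29 = 1.69912.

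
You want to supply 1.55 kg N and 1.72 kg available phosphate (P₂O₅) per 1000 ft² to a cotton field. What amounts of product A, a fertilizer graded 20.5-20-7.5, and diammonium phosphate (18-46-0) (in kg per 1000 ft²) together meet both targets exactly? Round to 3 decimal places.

6.919 kg product A, 0.731 kg diammonium phosphate

With a, b = kg per 1000 ft² of product A and diammonium phosphate:
N: 0.205·a + 0.18·b = 1.55
P₂O₅: 0.2·a + 0.46·b = 1.72
From row1: a = (1.55 − 0.18·b) / 0.205.
Into row2: 0.2·(1.55 − 0.18·b)/0.205 + 0.46·b = 1.72 → b = 0.730703, a = 6.91938.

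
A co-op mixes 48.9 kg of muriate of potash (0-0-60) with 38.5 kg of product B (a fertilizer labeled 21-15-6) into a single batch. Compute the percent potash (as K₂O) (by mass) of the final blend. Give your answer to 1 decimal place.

Total mass = 48.9 + 38.5 = 87.4 kg.
K₂O mass = 60%×48.9 + 6%×38.5 = 31.65 kg.
% K₂O = 31.65 / 87.4 = 36.2128%.

36.2% K₂O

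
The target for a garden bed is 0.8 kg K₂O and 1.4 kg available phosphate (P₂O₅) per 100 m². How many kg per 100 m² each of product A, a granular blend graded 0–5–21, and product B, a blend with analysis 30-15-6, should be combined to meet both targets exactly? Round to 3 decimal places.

Let a = kg of product A, b = kg of product B (per 100 m²).
K₂O: 0.21·a + 0.06·b = 0.8
P₂O₅: 0.05·a + 0.15·b = 1.4
From row1: a = (0.8 − 0.06·b) / 0.21.
Into row2: 0.05·(0.8 − 0.06·b)/0.21 + 0.15·b = 1.4 → b = 8.91228, a = 1.26316.

1.263 kg product A, 8.912 kg product B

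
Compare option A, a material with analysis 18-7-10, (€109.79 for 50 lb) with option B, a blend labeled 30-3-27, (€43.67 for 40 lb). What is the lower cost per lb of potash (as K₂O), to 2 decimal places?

option A: K₂O per bag = 50 × 10% = 5 lb; cost = 109.79 / 5 = €21.9580/lb K₂O.
option B: K₂O per bag = 40 × 27% = 10.8 lb; cost = 43.67 / 10.8 = €4.0435/lb K₂O.
option B is cheaper.

€4.04 per lb K₂O (option B)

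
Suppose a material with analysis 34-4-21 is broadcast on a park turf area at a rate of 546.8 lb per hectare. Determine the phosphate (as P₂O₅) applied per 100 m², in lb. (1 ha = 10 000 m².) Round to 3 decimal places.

P₂O₅ per hectare = 546.8 × 4% = 21.872 lb.
Convert to per 100 m²: 21.872 × 0.01 = 0.21872 lb.

0.219 lb P₂O₅ per hundred sq m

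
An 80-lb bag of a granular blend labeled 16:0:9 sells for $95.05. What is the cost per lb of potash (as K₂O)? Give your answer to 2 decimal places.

$13.20 per lb K₂O

K₂O in bag = 80 × 9% = 7.2 lb.
Cost per lb K₂O = $95.05 / 7.2 = $13.2014.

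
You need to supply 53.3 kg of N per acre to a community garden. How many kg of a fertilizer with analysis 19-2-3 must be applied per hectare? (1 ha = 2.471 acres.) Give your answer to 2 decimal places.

693.18 kg of product per hectare

Product per acre = 53.3 / 19% = 280.526 kg.
Convert to per hectare: 280.526 × 2.471 = 693.181 kg.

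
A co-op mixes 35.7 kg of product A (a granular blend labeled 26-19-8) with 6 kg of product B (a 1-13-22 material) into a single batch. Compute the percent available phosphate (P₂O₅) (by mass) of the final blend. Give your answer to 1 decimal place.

Total mass = 35.7 + 6 = 41.7 kg.
P₂O₅ mass = 19%×35.7 + 13%×6 = 7.563 kg.
% P₂O₅ = 7.563 / 41.7 = 18.1367%.

18.1% P₂O₅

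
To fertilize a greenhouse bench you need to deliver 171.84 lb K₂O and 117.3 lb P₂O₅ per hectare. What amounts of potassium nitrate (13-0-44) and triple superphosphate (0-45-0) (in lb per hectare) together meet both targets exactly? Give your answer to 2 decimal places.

With a, b = lb per hectare of potassium nitrate and triple superphosphate:
K₂O: 0.44·a + 0·b = 171.84
P₂O₅: 0·a + 0.45·b = 117.3
Solving simultaneously: a = 390.545, b = 260.667.

390.55 lb potassium nitrate, 260.67 lb triple superphosphate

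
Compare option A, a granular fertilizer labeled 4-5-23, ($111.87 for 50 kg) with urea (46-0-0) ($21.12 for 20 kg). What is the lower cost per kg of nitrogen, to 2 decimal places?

option A: N per bag = 50 × 4% = 2 kg; cost = 111.87 / 2 = $55.9350/kg N.
urea: N per bag = 20 × 46% = 9.2 kg; cost = 21.12 / 9.2 = $2.2957/kg N.
urea is cheaper.

$2.30 per kg N (urea)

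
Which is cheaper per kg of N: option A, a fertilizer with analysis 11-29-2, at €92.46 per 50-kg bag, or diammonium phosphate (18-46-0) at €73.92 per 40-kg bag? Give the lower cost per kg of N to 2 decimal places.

option A: N per bag = 50 × 11% = 5.5 kg; cost = 92.46 / 5.5 = €16.8109/kg N.
diammonium phosphate: N per bag = 40 × 18% = 7.2 kg; cost = 73.92 / 7.2 = €10.2667/kg N.
diammonium phosphate is cheaper.

€10.27 per kg N (diammonium phosphate)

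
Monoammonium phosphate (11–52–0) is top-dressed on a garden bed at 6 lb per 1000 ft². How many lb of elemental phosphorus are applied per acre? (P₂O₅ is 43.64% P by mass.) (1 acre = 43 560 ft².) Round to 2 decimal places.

59.31 lb P per acre

P₂O₅ per 1000 ft² = 6 × 52% = 3.12 lb.
Elemental P = 3.12 × 0.4364 = 1.36157 lb per 1000 ft².
Convert to per acre: 1.36157 × 43.56 = 59.3099 lb.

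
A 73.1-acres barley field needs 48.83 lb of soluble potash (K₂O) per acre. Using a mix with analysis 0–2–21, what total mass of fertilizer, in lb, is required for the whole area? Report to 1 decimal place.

Product per acre = 48.83 / 21% = 232.524 lb.
Total product = 232.524 × 73.1 = 16997.49 lb.

16997.5 lb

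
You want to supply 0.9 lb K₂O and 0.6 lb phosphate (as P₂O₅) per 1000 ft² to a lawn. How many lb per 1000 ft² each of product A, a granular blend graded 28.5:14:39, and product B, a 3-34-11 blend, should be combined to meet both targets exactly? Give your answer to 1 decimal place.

With a, b = lb per 1000 ft² of product A and product B:
K₂O: 0.39·a + 0.11·b = 0.9
P₂O₅: 0.14·a + 0.34·b = 0.6
Solving simultaneously: a = 2.04778, b = 0.921502.

2.0 lb product A, 0.9 lb product B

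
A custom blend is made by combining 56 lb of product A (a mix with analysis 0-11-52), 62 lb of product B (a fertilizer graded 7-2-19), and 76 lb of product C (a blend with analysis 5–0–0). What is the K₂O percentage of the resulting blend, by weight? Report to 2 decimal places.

21.08% K₂O

Total mass = 56 + 62 + 76 = 194 lb.
K₂O mass = 52%×56 + 19%×62 + 0%×76 = 40.9 lb.
% K₂O = 40.9 / 194 = 21.0825%.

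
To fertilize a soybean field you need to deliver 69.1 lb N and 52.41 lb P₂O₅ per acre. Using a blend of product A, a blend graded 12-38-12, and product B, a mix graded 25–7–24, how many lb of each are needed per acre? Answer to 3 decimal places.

With a, b = lb per acre of product A and product B:
N: 0.12·a + 0.25·b = 69.1
P₂O₅: 0.38·a + 0.07·b = 52.41
Eliminate a: (row1) − 0.12/0.38·(row2) → 0.227895·b = 52.5495, so b = 230.5866.
Back-substitute: a = (69.1 − 0.25·230.5866) / 0.12 = 95.4446.

95.445 lb product A, 230.587 lb product B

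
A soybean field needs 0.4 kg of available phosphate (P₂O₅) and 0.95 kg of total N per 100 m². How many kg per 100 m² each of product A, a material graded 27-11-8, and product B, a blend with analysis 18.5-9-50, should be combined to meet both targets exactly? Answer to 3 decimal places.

Per-100 m² balance (a = product A, b = product B):
P₂O₅: 0.11·a + 0.09·b = 0.4
N: 0.27·a + 0.185·b = 0.95
Eliminate b: (row1) − 0.09/0.185·(row2) → -0.0213514·a = -0.0621622, so a = 2.91139.
Then b = (0.95 − 0.27·2.91139) / 0.185 = 0.886076.

2.911 kg product A, 0.886 kg product B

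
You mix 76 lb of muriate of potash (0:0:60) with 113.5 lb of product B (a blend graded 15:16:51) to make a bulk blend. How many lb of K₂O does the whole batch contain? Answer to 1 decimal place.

103.5 lb K₂O

K₂O mass = 60%×76 + 51%×113.5 = 103.485 lb.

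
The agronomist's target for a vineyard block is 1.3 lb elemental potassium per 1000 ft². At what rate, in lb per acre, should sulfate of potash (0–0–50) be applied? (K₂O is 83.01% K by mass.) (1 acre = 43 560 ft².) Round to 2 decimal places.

136.44 lb of product per acre

As K₂O: 1.3 / 0.8301 = 1.56608 lb per 1000 ft².
Product per 1000 ft² = 1.56608 / 50% = 3.13215 lb.
Convert to per acre: 3.13215 × 43.56 = 136.437 lb.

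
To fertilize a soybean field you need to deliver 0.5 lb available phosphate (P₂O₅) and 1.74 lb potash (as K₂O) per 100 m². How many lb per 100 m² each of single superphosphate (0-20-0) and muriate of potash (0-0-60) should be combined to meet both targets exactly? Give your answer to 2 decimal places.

2.50 lb single superphosphate, 2.90 lb muriate of potash

With a, b = lb per 100 m² of single superphosphate and muriate of potash:
P₂O₅: 0.2·a + 0·b = 0.5
K₂O: 0·a + 0.6·b = 1.74
Solving simultaneously: a = 2.5, b = 2.9.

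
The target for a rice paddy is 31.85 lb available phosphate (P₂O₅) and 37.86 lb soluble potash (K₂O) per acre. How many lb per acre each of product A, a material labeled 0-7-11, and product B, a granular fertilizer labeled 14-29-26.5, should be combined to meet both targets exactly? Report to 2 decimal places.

With a, b = lb per acre of product A and product B:
P₂O₅: 0.07·a + 0.29·b = 31.85
K₂O: 0.11·a + 0.265·b = 37.86
Eliminate b: (row1) − 0.29/0.265·(row2) → -0.0503774·a = -9.5817, so a = 190.199.
Then b = (37.86 − 0.11·190.199) / 0.265 = 63.9176.

190.20 lb product A, 63.92 lb product B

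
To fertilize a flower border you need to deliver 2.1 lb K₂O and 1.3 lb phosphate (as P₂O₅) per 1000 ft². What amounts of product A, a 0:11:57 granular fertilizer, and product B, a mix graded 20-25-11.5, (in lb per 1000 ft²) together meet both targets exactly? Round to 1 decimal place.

Let a = lb of product A, b = lb of product B (per 1000 ft²).
K₂O: 0.57·a + 0.115·b = 2.1
P₂O₅: 0.11·a + 0.25·b = 1.3
Eliminate a: (row1) − 0.57/0.11·(row2) → -1.18045·b = -4.63636, so b = 3.92761.
Back-substitute: a = (2.1 − 0.115·3.92761) / 0.57 = 2.8918.

2.9 lb product A, 3.9 lb product B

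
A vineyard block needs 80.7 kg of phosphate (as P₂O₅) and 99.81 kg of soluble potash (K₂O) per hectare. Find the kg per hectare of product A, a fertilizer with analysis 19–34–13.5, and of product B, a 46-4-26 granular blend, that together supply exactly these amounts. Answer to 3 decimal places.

204.694 kg product A, 277.601 kg product B

Per-hectare balance (a = product A, b = product B):
P₂O₅: 0.34·a + 0.04·b = 80.7
K₂O: 0.135·a + 0.26·b = 99.81
From row1: a = (80.7 − 0.04·b) / 0.34.
Into row2: 0.135·(80.7 − 0.04·b)/0.34 + 0.26·b = 99.81 → b = 277.6012, a = 204.69398.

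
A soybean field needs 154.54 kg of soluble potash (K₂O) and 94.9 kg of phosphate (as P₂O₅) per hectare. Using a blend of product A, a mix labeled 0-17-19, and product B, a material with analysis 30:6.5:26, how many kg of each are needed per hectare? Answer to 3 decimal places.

459.306 kg product A, 258.738 kg product B

Let a = kg of product A, b = kg of product B (per hectare).
K₂O: 0.19·a + 0.26·b = 154.54
P₂O₅: 0.17·a + 0.065·b = 94.9
Solving simultaneously: a = 459.3061, b = 258.7378.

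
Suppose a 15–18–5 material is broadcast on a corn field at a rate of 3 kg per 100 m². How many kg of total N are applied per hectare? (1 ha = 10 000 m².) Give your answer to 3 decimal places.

45.000 kg N per hectare

nitrogen per 100 m² = 3 × 15% = 0.45 kg.
Convert to per hectare: 0.45 × 100 = 45 kg.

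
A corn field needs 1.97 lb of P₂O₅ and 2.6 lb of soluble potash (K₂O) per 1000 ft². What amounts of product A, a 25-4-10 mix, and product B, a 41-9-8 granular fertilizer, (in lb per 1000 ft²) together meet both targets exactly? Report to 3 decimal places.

With a, b = lb per 1000 ft² of product A and product B:
P₂O₅: 0.04·a + 0.09·b = 1.97
K₂O: 0.1·a + 0.08·b = 2.6
Solving simultaneously: a = 13.1724, b = 16.03448.

13.172 lb product A, 16.034 lb product B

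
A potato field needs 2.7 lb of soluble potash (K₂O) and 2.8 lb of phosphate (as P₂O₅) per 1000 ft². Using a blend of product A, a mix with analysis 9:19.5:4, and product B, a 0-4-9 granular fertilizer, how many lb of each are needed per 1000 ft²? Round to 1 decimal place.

9.0 lb product A, 26.0 lb product B

With a, b = lb per 1000 ft² of product A and product B:
K₂O: 0.04·a + 0.09·b = 2.7
P₂O₅: 0.195·a + 0.04·b = 2.8
Eliminate b: (row1) − 0.09/0.04·(row2) → -0.39875·a = -3.6, so a = 9.02821.
Then b = (2.8 − 0.195·9.02821) / 0.04 = 25.9875.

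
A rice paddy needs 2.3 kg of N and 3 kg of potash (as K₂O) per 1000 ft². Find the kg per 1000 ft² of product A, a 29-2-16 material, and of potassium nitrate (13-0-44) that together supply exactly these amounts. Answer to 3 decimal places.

With a, b = kg per 1000 ft² of product A and potassium nitrate:
N: 0.29·a + 0.13·b = 2.3
K₂O: 0.16·a + 0.44·b = 3
Eliminate a: (row1) − 0.29/0.16·(row2) → -0.6675·b = -3.1375, so b = 4.70037.
Back-substitute: a = (2.3 − 0.13·4.70037) / 0.29 = 5.82397.

5.824 kg product A, 4.700 kg potassium nitrate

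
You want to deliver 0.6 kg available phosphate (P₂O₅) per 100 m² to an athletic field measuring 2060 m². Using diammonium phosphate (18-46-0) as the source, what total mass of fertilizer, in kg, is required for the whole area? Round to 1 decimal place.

Product per 100 m² = 0.6 / 46% = 1.30435 kg.
Total product = 1.30435 × 2060 / 100 = 26.8696 kg.

26.9 kg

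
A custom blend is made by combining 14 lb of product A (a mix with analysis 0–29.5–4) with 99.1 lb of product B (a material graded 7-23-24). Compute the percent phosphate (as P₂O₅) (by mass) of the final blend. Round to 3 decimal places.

23.805% P₂O₅

Total mass = 14 + 99.1 = 113.1 lb.
P₂O₅ mass = 29.5%×14 + 23%×99.1 = 26.923 lb.
% P₂O₅ = 26.923 / 113.1 = 23.8046%.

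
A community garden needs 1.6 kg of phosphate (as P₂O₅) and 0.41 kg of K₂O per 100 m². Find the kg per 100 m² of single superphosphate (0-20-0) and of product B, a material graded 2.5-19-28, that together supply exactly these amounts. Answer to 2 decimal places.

6.61 kg single superphosphate, 1.46 kg product B

Per-100 m² balance (a = single superphosphate, b = product B):
P₂O₅: 0.2·a + 0.19·b = 1.6
K₂O: 0·a + 0.28·b = 0.41
Solving simultaneously: a = 6.60893, b = 1.46429.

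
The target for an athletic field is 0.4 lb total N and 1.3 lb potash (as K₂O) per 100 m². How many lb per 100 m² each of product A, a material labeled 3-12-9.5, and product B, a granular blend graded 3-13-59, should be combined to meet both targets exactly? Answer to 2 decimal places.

13.27 lb product A, 0.07 lb product B

With a, b = lb per 100 m² of product A and product B:
N: 0.03·a + 0.03·b = 0.4
K₂O: 0.095·a + 0.59·b = 1.3
Eliminate b: (row1) − 0.03/0.59·(row2) → 0.0251695·a = 0.333898, so a = 13.266.
Then b = (1.3 − 0.095·13.266) / 0.59 = 0.0673401.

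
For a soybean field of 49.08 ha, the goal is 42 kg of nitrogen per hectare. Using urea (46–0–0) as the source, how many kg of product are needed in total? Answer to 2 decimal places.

4481.22 kg

Product per hectare = 42 / 46% = 91.3043 kg.
Total product = 91.3043 × 49.08 = 4481.217 kg.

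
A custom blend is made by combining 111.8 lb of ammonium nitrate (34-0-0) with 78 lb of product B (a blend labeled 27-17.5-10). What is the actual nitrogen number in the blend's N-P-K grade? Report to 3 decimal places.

31.123% N

Total mass = 111.8 + 78 = 189.8 lb.
N mass = 34%×111.8 + 27%×78 = 59.072 lb.
% N = 59.072 / 189.8 = 31.1233%.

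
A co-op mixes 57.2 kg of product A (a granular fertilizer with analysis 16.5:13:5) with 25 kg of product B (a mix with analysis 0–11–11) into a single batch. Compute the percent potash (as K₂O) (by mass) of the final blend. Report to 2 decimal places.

6.82% K₂O

Total mass = 57.2 + 25 = 82.2 kg.
K₂O mass = 5%×57.2 + 11%×25 = 5.61 kg.
% K₂O = 5.61 / 82.2 = 6.82482%.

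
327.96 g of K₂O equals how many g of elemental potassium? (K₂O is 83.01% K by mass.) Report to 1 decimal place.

K = 327.96 × 0.8301 = 272.24 g.

272.2 g K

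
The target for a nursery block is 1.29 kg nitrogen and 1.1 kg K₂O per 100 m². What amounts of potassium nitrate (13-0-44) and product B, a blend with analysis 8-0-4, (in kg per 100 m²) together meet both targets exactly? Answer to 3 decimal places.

1.213 kg potassium nitrate, 14.153 kg product B

Per-100 m² balance (a = potassium nitrate, b = product B):
N: 0.13·a + 0.08·b = 1.29
K₂O: 0.44·a + 0.04·b = 1.1
Eliminate a: (row1) − 0.13/0.44·(row2) → 0.0681818·b = 0.965, so b = 14.1533.
Back-substitute: a = (1.29 − 0.08·14.1533) / 0.13 = 1.21333.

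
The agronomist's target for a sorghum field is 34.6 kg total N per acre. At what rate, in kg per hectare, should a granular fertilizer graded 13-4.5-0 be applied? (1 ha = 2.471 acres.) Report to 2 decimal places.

657.67 kg of product per hectare

Product per acre = 34.6 / 13% = 266.154 kg.
Convert to per hectare: 266.154 × 2.471 = 657.666 kg.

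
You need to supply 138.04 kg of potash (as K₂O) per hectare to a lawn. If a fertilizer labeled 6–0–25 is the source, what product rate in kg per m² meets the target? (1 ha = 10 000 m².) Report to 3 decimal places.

0.055 kg of product per sq m

Product per hectare = 138.04 / 25% = 552.16 kg.
Convert to per m²: 552.16 × 0.0001 = 0.055216 kg.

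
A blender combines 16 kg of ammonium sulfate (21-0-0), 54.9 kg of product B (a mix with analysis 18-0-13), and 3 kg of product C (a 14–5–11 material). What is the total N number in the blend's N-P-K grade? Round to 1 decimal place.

18.5% N

Total mass = 16 + 54.9 + 3 = 73.9 kg.
N mass = 21%×16 + 18%×54.9 + 14%×3 = 13.662 kg.
% N = 13.662 / 73.9 = 18.4871%.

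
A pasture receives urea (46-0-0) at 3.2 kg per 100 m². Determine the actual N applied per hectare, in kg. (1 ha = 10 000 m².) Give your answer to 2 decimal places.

nitrogen per 100 m² = 3.2 × 46% = 1.472 kg.
Convert to per hectare: 1.472 × 100 = 147.2 kg.

147.20 kg N per hectare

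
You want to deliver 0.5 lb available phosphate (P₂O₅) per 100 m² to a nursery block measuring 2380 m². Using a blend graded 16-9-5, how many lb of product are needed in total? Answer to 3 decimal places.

Product per 100 m² = 0.5 / 9% = 5.55556 lb.
Total product = 5.55556 × 2380 / 100 = 132.2222 lb.

132.222 lb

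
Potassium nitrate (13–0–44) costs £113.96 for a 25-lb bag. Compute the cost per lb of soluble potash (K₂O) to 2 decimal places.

£10.36 per lb K₂O

K₂O in bag = 25 × 44% = 11 lb.
Cost per lb K₂O = £113.96 / 11 = £10.3600.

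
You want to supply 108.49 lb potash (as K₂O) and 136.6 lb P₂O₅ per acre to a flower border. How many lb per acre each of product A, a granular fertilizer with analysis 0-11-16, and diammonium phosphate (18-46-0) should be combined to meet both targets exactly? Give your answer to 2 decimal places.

With a, b = lb per acre of product A and diammonium phosphate:
K₂O: 0.16·a + 0·b = 108.49
P₂O₅: 0.11·a + 0.46·b = 136.6
Eliminate a: (row1) − 0.16/0.11·(row2) → -0.669091·b = -90.2009, so b = 134.811.
Back-substitute: a = (108.49 − 0·134.811) / 0.16 = 678.062.

678.06 lb product A, 134.81 lb diammonium phosphate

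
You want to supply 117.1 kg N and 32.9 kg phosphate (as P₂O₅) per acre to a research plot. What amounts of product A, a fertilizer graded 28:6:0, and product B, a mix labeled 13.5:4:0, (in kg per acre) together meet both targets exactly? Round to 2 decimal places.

78.23 kg product A, 705.16 kg product B

Per-acre balance (a = product A, b = product B):
N: 0.28·a + 0.135·b = 117.1
P₂O₅: 0.06·a + 0.04·b = 32.9
Eliminate a: (row1) − 0.28/0.06·(row2) → -0.0516667·b = -36.4333, so b = 705.161.
Back-substitute: a = (117.1 − 0.135·705.161) / 0.28 = 78.2258.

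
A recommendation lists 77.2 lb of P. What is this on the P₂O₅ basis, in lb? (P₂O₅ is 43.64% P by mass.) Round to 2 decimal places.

176.90 lb P₂O₅

P₂O₅ = 77.2 / 0.4364 = 176.902 lb.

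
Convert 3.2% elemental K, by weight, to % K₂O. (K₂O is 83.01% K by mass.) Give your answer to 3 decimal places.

3.855% K₂O

%K₂O = 3.2 / 0.8301 = 3.85496%.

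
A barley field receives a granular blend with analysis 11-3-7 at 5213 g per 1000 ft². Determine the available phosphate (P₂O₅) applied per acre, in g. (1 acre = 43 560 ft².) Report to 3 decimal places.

P₂O₅ per 1000 ft² = 5213 × 3% = 156.39 g.
Convert to per acre: 156.39 × 43.56 = 6812.3484 g.

6812.348 g P₂O₅ per acre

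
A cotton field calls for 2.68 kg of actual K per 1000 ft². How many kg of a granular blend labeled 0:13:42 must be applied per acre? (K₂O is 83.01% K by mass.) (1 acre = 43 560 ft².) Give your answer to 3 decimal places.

As K₂O: 2.68 / 0.8301 = 3.22853 kg per 1000 ft².
Product per 1000 ft² = 3.22853 / 42% = 7.68697 kg.
Convert to per acre: 7.68697 × 43.56 = 334.8443 kg.

334.844 kg of product per acre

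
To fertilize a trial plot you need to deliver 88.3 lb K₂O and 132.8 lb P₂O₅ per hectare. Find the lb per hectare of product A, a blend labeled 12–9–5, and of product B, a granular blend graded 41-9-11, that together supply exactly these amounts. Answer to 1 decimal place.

With a, b = lb per hectare of product A and product B:
K₂O: 0.05·a + 0.11·b = 88.3
P₂O₅: 0.09·a + 0.09·b = 132.8
Eliminate a: (row1) − 0.05/0.09·(row2) → 0.06·b = 14.5222, so b = 242.037.
Back-substitute: a = (88.3 − 0.11·242.037) / 0.05 = 1233.52.

1233.5 lb product A, 242.0 lb product B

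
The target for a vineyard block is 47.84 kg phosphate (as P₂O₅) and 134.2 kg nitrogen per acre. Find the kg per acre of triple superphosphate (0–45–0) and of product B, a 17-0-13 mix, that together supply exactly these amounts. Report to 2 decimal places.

Let a = kg of triple superphosphate, b = kg of product B (per acre).
P₂O₅: 0.45·a + 0·b = 47.84
N: 0·a + 0.17·b = 134.2
Solving simultaneously: a = 106.311, b = 789.412.

106.31 kg triple superphosphate, 789.41 kg product B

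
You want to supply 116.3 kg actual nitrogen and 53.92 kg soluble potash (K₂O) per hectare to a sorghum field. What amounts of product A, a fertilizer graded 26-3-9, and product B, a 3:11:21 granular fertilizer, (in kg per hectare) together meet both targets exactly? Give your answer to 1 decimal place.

439.4 kg product A, 68.4 kg product B

With a, b = kg per hectare of product A and product B:
N: 0.26·a + 0.03·b = 116.3
K₂O: 0.09·a + 0.21·b = 53.92
Solving simultaneously: a = 439.41, b = 68.4432.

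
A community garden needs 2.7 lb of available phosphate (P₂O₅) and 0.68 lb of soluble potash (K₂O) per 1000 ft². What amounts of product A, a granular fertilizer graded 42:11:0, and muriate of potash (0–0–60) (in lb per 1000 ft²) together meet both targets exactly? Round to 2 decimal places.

Per-1000 ft² balance (a = product A, b = muriate of potash):
P₂O₅: 0.11·a + 0·b = 2.7
K₂O: 0·a + 0.6·b = 0.68
Solving simultaneously: a = 24.5455, b = 1.13333.

24.55 lb product A, 1.13 lb muriate of potash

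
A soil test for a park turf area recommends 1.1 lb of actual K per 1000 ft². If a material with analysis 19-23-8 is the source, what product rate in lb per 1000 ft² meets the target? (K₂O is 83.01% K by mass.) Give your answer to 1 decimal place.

16.6 lb of product per thousand sq ft

As K₂O: 1.1 / 0.8301 = 1.32514 lb per 1000 ft².
Product per 1000 ft² = 1.32514 / 8% = 16.5643 lb.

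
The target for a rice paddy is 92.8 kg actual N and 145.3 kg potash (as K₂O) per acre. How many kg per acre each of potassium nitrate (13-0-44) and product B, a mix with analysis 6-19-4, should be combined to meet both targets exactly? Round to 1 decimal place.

Per-acre balance (a = potassium nitrate, b = product B):
N: 0.13·a + 0.06·b = 92.8
K₂O: 0.44·a + 0.04·b = 145.3
Solving simultaneously: a = 236.132, b = 1035.047.

236.1 kg potassium nitrate, 1035.0 kg product B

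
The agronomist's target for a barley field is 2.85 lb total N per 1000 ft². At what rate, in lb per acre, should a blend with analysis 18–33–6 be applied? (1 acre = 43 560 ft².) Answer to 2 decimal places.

689.70 lb of product per acre

Product per 1000 ft² = 2.85 / 18% = 15.8333 lb.
Convert to per acre: 15.8333 × 43.56 = 689.7 lb.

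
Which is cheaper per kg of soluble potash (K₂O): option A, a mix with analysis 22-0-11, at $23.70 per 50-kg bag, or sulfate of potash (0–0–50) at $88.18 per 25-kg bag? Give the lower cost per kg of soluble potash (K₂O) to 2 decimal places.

option A: K₂O per bag = 50 × 11% = 5.5 kg; cost = 23.70 / 5.5 = $4.3091/kg K₂O.
sulfate of potash: K₂O per bag = 25 × 50% = 12.5 kg; cost = 88.18 / 12.5 = $7.0544/kg K₂O.
option A is cheaper.

$4.31 per kg K₂O (option A)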